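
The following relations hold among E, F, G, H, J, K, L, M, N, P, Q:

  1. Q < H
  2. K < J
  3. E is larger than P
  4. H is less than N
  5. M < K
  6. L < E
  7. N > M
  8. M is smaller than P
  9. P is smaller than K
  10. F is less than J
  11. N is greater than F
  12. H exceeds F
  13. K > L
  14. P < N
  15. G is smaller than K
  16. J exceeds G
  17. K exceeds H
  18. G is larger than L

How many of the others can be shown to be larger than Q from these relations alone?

4

The elements the relations force above Q are H, K, N, J — no chain reaches any other.
That is 4.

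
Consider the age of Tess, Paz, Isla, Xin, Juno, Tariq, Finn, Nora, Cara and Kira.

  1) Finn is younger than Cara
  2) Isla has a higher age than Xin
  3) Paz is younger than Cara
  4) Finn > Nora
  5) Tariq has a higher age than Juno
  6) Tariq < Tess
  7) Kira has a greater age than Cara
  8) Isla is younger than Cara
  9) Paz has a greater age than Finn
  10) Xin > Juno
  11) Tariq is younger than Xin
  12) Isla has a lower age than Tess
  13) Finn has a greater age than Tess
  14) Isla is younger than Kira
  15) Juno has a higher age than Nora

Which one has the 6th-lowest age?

Piecing the relations together gives one ordering: Nora < Juno < Tariq < Xin < Isla < Tess < Finn < Paz < Cara < Kira.
Counting 6 from the smallest end gives Tess.

Tess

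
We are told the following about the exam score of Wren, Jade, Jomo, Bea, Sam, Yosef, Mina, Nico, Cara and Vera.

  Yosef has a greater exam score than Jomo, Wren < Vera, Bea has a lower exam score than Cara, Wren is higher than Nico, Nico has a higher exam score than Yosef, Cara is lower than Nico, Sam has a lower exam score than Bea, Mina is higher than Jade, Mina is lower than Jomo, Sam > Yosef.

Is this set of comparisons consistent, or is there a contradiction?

Every relation is compatible with Jade < Mina < Jomo < Yosef < Sam < Bea < Cara < Nico < Wren < Vera; the set is consistent.

consistent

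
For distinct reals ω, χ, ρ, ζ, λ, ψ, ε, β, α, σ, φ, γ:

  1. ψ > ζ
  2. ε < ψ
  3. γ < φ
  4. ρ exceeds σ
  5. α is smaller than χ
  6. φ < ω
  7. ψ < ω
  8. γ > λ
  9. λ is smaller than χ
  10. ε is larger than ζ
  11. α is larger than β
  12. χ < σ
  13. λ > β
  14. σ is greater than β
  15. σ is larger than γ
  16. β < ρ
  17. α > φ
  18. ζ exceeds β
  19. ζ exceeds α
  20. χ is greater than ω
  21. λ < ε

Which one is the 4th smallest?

Chaining the given pairs: β < λ < γ < φ < α < ζ < ε < ψ < ω < χ < σ < ρ.
Counting 4 from the smallest end gives φ.

φ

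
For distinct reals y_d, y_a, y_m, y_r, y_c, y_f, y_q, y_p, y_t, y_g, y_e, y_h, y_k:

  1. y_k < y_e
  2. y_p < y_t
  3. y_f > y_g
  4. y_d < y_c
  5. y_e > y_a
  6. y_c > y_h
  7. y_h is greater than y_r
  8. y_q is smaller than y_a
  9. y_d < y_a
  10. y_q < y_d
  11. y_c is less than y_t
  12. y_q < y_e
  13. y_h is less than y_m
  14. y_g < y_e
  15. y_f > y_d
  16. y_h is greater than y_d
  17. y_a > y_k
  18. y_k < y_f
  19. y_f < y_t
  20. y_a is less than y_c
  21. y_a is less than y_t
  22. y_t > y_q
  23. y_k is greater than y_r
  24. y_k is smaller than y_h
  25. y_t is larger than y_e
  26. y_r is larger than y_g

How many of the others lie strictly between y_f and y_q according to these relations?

1

The relations place y_q below y_f. An element lies strictly between them when it is forced above y_q and also forced below y_f.
Above y_q: {y_d, y_a, y_h, y_c, y_e, y_t, y_m}. Below y_f: {y_g, y_r, y_k, y_d}.
Intersection: {y_d} — 1.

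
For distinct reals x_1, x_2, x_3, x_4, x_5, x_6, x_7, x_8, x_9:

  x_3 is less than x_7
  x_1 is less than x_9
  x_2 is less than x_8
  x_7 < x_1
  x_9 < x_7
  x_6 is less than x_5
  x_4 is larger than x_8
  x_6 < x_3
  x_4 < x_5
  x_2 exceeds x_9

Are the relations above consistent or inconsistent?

inconsistent

We have x_9 < x_7 stated directly, yet also x_7 < x_1 < x_9 by chaining the others — so x_7 < x_9. Contradiction.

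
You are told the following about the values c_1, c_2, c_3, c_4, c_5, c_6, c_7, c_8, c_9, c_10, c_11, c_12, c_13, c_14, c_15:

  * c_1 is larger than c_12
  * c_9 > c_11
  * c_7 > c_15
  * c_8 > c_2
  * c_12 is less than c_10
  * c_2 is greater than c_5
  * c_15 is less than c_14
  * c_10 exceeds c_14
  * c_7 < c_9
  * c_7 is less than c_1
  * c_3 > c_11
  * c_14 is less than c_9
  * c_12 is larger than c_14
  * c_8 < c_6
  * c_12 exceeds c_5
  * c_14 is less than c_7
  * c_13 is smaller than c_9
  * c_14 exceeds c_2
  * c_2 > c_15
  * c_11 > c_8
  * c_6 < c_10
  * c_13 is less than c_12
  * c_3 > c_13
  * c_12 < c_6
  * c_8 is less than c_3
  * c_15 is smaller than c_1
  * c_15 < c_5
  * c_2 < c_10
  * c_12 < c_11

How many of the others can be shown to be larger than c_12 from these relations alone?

The elements the relations force above c_12 are c_6, c_1, c_11, c_10, c_9, c_3 — no chain reaches any other.
That is 6.

6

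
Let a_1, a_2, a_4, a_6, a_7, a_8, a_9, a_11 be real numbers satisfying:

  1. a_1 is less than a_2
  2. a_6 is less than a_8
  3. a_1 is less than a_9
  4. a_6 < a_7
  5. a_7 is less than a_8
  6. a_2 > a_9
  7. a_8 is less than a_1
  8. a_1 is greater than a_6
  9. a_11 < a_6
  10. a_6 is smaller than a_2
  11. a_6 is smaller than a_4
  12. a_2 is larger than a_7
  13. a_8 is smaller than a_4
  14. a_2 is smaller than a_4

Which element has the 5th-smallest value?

Piecing the relations together gives one ordering: a_11 < a_6 < a_7 < a_8 < a_1 < a_9 < a_2 < a_4.
The 5th smallest is a_1.

a_1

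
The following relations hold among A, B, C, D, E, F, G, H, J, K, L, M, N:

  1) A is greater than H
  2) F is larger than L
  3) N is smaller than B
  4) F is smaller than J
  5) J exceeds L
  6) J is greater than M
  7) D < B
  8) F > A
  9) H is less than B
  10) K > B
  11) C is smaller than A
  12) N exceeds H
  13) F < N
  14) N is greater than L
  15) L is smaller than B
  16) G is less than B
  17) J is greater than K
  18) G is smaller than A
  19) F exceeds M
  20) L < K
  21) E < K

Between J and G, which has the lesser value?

Link the given pairs in sequence: G < A; A < F; F < N; N < B; B < K; K < J.
Together: G < A < F < N < B < K < J.
So G < J; G is the smaller of the two.

G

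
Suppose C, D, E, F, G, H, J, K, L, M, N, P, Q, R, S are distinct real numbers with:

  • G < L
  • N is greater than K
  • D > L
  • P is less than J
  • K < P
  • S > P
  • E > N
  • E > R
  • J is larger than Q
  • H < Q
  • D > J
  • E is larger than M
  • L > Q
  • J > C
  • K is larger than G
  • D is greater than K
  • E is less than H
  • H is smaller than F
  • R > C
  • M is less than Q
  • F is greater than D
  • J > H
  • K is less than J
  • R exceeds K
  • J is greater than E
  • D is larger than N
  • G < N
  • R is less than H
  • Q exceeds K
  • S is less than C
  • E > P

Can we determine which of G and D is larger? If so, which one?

Chaining the given relations: G < K < P < S < C < R < H < Q < L < D.
So D is larger.

D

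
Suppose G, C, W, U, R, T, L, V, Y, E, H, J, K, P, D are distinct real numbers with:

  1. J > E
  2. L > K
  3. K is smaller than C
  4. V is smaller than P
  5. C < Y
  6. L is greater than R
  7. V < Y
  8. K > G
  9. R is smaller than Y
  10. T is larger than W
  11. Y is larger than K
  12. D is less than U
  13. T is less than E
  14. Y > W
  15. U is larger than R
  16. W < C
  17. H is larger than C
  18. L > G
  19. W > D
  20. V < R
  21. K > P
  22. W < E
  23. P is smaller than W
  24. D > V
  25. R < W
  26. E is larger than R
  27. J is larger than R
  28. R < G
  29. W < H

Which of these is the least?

R is not least since V < R; P is not least since V < P; D is not least since V < D; G is not least since R < G; W is not least since P < W; K is not least since G < K; T is not least since W < T; C is not least since K < C; H is not least since C < H; L is not least since K < L; Y is not least since V < Y; E is not least since R < E; J is not least since E < J; U is not least since R < U.
Only V has nothing below it, so V is the least.

V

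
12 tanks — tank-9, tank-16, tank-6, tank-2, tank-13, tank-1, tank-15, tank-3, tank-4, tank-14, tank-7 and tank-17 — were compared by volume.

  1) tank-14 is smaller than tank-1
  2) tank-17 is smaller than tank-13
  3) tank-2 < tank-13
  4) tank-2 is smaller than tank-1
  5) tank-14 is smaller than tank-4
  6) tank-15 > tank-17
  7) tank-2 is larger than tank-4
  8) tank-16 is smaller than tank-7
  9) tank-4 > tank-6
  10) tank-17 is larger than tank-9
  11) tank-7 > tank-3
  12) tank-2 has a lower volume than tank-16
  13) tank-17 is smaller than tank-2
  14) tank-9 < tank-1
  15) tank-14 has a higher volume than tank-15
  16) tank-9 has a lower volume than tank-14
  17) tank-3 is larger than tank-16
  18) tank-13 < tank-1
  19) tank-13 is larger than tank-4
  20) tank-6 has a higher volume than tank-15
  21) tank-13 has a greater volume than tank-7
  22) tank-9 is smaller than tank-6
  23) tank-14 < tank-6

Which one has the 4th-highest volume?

The consecutive relations fix a unique order: tank-9 < tank-17 < tank-15 < tank-14 < tank-6 < tank-4 < tank-2 < tank-16 < tank-3 < tank-7 < tank-13 < tank-1.
The 4th largest is tank-3.

tank-3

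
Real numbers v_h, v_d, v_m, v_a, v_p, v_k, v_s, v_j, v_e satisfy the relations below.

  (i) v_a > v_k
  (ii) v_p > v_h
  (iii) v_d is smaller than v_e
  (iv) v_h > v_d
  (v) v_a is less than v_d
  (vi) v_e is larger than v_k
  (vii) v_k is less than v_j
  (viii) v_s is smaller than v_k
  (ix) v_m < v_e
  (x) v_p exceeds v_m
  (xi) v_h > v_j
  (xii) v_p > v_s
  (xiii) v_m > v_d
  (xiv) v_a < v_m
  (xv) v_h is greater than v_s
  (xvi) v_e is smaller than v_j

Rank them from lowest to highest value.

v_s < v_k < v_a < v_d < v_m < v_e < v_j < v_h < v_p

The consecutive links are each given: v_s < v_k; v_k < v_a; v_a < v_d; v_d < v_m; v_m < v_e; v_e < v_j; v_j < v_h; v_h < v_p.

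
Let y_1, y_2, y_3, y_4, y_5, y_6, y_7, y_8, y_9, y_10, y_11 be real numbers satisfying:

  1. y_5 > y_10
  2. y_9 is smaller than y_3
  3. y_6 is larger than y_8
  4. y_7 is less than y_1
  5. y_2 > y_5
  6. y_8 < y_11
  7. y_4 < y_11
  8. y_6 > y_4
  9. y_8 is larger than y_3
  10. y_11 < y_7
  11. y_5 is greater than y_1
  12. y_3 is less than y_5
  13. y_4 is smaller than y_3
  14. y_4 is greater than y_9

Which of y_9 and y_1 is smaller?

Following the relations from y_9: y_9 < y_3 < y_8 < y_11 < y_7 < y_1.
So y_9 < y_1; y_9 is the smaller of the two.

y_9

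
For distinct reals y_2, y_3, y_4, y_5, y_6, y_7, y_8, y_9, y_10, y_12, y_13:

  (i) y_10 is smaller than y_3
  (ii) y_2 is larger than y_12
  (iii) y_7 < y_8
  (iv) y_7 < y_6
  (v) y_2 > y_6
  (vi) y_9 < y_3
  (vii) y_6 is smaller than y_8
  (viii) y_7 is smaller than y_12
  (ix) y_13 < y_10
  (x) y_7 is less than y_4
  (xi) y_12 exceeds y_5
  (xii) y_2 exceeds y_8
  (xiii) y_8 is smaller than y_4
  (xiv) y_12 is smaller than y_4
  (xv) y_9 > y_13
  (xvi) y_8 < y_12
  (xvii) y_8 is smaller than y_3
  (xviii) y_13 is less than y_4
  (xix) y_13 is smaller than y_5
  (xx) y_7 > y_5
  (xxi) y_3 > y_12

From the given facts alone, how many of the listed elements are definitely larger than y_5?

The elements the relations force above y_5 are y_7, y_6, y_8, y_12, y_4, y_3, y_2 — no chain reaches any other.
That is 7.

7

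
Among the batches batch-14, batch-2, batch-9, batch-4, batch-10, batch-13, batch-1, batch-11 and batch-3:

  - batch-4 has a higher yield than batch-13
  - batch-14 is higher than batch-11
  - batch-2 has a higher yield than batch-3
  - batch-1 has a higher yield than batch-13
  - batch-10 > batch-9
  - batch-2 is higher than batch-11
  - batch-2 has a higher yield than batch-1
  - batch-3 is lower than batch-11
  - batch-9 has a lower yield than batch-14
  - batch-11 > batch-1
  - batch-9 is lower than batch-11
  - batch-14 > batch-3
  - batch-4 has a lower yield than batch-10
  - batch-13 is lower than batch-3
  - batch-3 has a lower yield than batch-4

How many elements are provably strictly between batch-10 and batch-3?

Chaining upward from batch-3 reaches: batch-11, batch-2, batch-14, batch-4.
Chaining downward from batch-10 reaches: batch-13, batch-9, batch-4.
Strictly between batch-3 and batch-10 are those in both lists: batch-4 — 1 element.

1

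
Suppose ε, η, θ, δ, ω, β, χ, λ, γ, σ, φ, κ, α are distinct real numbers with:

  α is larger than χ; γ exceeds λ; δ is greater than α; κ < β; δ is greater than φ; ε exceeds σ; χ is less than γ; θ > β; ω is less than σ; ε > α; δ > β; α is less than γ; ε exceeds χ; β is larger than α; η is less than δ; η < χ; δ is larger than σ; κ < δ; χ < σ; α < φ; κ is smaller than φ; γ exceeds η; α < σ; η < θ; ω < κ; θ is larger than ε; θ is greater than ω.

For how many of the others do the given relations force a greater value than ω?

7

From ω the given relations immediately reach κ, σ, θ.
From those, φ, β, ε, δ — 7 in total.
No other element is forced above ω by the given relations, so the count is 7.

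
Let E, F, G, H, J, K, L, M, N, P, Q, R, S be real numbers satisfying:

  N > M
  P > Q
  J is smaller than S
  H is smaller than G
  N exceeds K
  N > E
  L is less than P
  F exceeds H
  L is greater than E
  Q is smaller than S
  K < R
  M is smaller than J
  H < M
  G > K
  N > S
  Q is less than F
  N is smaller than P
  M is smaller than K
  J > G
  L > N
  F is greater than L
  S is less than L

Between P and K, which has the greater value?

Following the relations from K: K < G < J < S < N < L < P.
So K < P; P is the larger of the two.

P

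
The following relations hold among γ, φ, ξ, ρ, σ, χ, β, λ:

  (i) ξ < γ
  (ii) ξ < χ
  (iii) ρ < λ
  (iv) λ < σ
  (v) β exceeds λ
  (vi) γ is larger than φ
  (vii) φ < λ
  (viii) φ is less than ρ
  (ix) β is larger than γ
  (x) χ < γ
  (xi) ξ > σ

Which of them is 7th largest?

The consecutive relations fix a unique order: φ < ρ < λ < σ < ξ < χ < γ < β.
Counting 7 from the largest end gives ρ.

ρ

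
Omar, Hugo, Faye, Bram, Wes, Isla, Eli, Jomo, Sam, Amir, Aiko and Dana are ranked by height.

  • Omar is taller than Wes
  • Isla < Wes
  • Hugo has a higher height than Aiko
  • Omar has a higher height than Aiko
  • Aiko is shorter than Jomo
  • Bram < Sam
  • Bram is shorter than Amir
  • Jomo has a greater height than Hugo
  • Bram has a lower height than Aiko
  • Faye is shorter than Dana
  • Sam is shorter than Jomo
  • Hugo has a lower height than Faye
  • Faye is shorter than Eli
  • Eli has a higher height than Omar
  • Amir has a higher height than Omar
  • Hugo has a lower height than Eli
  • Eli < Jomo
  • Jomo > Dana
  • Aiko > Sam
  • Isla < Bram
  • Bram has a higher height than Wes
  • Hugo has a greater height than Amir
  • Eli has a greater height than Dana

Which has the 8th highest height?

Piecing the relations together gives one ordering: Isla < Wes < Bram < Sam < Aiko < Omar < Amir < Hugo < Faye < Dana < Eli < Jomo.
The 8th largest is Aiko.

Aiko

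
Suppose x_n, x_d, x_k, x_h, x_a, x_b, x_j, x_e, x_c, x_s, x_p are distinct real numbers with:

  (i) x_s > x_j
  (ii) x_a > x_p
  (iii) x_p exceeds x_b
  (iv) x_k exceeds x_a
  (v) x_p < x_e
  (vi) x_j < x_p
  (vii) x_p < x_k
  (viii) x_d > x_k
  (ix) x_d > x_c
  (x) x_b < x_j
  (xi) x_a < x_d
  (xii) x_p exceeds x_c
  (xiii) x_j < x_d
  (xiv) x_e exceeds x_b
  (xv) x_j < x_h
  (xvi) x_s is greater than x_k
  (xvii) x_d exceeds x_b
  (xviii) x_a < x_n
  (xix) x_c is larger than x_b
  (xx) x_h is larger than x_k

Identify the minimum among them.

x_b

x_j is not least since x_b < x_j; x_c is not least since x_b < x_c; x_p is not least since x_j < x_p; x_a is not least since x_p < x_a; x_k is not least since x_a < x_k; x_n is not least since x_a < x_n; x_e is not least since x_p < x_e; x_d is not least since x_b < x_d; x_h is not least since x_j < x_h; x_s is not least since x_k < x_s.
Only x_b has nothing below it, so x_b is the minimum.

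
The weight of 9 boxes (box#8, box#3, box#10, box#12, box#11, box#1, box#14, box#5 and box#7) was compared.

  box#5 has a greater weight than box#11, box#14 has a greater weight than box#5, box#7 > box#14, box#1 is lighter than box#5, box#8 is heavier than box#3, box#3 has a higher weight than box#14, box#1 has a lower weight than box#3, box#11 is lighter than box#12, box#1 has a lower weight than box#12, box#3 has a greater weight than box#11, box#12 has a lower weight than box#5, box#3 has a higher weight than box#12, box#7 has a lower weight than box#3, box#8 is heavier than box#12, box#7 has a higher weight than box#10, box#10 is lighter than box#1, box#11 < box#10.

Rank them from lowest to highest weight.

The consecutive links are each given: box#11 < box#10; box#10 < box#1; box#1 < box#12; box#12 < box#5; box#5 < box#14; box#14 < box#7; box#7 < box#3; box#3 < box#8.

box#11 < box#10 < box#1 < box#12 < box#5 < box#14 < box#7 < box#3 < box#8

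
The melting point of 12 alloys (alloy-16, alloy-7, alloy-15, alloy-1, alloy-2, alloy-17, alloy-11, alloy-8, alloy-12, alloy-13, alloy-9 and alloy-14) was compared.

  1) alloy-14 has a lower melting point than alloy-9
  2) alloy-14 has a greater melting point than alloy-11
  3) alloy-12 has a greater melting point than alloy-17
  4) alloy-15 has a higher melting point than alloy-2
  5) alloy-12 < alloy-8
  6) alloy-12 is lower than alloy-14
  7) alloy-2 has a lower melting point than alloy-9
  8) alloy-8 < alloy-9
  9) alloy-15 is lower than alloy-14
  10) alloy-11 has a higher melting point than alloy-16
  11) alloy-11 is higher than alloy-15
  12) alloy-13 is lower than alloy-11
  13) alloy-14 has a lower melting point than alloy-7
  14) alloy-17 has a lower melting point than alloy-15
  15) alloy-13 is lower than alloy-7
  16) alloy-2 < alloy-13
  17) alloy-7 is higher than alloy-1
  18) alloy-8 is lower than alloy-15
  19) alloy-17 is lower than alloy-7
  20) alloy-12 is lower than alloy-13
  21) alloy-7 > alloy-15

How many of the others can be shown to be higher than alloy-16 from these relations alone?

Directly above alloy-16: alloy-11.
One step further: alloy-14 (2 so far).
One step further: alloy-9, alloy-7 (4 so far).
No other element is forced above alloy-16 by the given relations, so the count is 4.

4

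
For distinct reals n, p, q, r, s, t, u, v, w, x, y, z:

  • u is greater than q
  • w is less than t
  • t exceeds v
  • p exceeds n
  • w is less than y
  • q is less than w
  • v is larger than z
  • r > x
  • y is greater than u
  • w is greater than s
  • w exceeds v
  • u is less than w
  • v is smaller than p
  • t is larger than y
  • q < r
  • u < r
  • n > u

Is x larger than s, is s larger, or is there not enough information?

Following every chain through x: above x we get r.
s is not reached, and no chain runs the other way from s to x.
So the given relations leave the order of x and s undetermined.

undetermined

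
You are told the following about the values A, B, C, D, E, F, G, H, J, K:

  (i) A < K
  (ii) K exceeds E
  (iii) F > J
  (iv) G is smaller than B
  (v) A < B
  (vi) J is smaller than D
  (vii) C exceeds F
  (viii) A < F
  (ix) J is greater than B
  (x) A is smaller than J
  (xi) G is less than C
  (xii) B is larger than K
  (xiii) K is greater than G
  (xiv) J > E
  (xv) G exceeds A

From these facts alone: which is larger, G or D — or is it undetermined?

D

The relevant relations are G < K; K < B; B < J; J < D.
Together: G < K < B < J < D.
So D is larger.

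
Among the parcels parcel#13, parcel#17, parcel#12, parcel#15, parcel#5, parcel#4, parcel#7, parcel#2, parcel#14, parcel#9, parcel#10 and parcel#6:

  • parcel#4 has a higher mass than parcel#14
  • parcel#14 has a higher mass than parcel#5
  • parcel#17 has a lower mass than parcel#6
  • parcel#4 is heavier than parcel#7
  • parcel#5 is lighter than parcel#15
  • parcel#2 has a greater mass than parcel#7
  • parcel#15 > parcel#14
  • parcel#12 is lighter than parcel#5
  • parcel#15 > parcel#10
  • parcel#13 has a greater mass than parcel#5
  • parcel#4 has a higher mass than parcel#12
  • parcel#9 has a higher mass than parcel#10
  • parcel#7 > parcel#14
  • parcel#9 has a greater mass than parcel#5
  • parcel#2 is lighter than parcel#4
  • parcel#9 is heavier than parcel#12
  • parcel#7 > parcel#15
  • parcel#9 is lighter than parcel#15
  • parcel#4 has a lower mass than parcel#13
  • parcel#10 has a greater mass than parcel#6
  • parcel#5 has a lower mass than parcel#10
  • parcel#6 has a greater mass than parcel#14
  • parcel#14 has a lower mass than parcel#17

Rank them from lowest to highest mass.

parcel#12 < parcel#5 < parcel#14 < parcel#17 < parcel#6 < parcel#10 < parcel#9 < parcel#15 < parcel#7 < parcel#2 < parcel#4 < parcel#13

The consecutive links are each given: parcel#12 < parcel#5; parcel#5 < parcel#14; parcel#14 < parcel#17; parcel#17 < parcel#6; parcel#6 < parcel#10; parcel#10 < parcel#9; parcel#9 < parcel#15; parcel#15 < parcel#7; parcel#7 < parcel#2; parcel#2 < parcel#4; parcel#4 < parcel#13.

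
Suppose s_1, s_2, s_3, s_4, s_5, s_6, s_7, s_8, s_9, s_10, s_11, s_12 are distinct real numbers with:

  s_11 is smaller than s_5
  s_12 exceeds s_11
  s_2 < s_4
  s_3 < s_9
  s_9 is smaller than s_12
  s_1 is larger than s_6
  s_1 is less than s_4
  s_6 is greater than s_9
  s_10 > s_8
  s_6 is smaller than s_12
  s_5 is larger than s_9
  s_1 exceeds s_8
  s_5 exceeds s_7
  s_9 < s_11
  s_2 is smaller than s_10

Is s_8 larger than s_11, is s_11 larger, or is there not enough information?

Following every chain through s_11: above s_11 we get s_12, s_5; below s_11 we get s_3, s_9.
s_8 is not reached, and no chain runs the other way from s_8 to s_11.
So the given relations leave the order of s_11 and s_8 undetermined.

undetermined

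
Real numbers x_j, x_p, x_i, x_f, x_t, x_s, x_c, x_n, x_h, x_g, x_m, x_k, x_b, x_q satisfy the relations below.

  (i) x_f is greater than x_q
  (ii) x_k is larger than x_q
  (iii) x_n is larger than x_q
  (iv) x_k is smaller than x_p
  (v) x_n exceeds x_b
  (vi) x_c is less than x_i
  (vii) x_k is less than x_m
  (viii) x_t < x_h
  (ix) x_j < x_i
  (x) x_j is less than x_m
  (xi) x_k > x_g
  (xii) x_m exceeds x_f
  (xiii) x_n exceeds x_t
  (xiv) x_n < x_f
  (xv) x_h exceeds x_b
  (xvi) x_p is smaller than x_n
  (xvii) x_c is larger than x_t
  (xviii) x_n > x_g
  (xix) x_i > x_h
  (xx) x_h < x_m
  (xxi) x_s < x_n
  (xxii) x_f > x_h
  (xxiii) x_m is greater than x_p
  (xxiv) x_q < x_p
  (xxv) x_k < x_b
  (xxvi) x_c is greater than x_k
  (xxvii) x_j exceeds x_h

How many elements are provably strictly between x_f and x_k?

The relations place x_k below x_f. An element lies strictly between them when it is forced above x_k and also forced below x_f.
Above x_k: {x_p, x_b, x_h, x_j, x_n, x_c, x_m, x_i}. Below x_f: {x_g, x_q, x_t, x_p, x_s, x_b, x_h, x_n}.
Intersection: {x_p, x_b, x_h, x_n} — 4.

4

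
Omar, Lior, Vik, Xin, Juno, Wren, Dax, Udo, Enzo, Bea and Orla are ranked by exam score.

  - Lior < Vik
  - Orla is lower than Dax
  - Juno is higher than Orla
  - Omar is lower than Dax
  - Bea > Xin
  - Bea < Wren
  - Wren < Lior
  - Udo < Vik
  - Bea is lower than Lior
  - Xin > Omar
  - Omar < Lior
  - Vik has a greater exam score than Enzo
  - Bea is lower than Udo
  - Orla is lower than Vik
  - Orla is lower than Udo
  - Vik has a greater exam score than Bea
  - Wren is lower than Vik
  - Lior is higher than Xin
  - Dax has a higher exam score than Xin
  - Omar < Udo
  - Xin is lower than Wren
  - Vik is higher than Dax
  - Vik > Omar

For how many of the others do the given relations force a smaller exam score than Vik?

Directly below Vik: Omar, Orla, Dax, Enzo, Bea, Wren, Lior, Udo.
One step further: Xin (9 so far).
Nothing else is reachable below Vik; 9 in all.

9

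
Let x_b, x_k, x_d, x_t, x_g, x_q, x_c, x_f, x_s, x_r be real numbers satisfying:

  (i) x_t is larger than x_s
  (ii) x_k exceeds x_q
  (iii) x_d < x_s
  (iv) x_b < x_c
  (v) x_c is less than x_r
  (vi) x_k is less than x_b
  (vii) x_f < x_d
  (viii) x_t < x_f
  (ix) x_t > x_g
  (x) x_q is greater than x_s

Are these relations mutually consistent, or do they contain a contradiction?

Chaining the given relations yields x_t < x_f < x_d < x_s, so x_t < x_s. But one relation states x_s < x_t. These cannot both hold.

inconsistent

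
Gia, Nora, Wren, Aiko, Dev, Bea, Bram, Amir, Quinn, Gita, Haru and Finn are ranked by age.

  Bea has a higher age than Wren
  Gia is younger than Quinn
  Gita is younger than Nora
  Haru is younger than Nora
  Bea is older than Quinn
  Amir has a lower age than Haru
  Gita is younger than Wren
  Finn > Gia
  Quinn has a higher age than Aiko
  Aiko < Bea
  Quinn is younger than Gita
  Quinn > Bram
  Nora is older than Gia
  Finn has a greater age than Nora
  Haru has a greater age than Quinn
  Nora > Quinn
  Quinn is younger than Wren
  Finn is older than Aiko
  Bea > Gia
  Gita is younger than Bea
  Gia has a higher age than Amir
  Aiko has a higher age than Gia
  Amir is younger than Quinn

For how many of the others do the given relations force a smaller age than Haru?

5

The elements the relations force below Haru are Bram, Amir, Gia, Aiko, Quinn — no chain reaches any other.
That is 5.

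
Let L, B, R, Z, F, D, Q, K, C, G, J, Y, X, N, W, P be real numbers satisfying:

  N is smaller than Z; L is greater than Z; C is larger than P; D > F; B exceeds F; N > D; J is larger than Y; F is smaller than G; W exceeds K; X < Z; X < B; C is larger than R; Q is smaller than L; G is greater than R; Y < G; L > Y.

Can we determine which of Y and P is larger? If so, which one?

undetermined

Following every chain through Y: above Y we get G, J, L.
P is not reached, and no chain runs the other way from P to Y.
So the given relations leave the order of Y and P undetermined.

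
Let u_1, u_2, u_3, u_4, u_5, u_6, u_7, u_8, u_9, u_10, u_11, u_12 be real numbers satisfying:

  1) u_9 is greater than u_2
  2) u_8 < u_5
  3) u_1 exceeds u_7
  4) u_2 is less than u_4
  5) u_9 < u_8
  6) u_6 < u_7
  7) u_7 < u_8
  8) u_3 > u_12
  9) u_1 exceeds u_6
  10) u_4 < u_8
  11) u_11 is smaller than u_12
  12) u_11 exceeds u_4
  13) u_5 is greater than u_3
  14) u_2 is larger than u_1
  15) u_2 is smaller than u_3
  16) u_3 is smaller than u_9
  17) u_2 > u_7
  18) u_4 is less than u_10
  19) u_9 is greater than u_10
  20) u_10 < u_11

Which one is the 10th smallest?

Piecing the relations together gives one ordering: u_6 < u_7 < u_1 < u_2 < u_4 < u_10 < u_11 < u_12 < u_3 < u_9 < u_8 < u_5.
The 10th smallest is u_9.

u_9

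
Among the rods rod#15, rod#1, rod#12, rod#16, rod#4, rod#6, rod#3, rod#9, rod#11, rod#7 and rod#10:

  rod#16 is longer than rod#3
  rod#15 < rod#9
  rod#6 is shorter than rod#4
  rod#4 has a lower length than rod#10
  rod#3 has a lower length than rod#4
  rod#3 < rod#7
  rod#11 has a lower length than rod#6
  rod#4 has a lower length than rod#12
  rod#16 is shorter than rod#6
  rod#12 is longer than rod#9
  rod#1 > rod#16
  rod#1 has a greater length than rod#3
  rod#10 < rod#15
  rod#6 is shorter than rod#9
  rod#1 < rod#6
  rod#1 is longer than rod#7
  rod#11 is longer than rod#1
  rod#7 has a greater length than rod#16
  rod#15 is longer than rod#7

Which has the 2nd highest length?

rod#9

Chaining the given pairs: rod#3 < rod#16 < rod#7 < rod#1 < rod#11 < rod#6 < rod#4 < rod#10 < rod#15 < rod#9 < rod#12.
Counting 2 from the largest end gives rod#9.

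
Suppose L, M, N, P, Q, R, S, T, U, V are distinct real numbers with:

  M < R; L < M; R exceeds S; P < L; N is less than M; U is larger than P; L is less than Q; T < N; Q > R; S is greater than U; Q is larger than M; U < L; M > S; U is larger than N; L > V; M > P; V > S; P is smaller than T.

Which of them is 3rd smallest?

N

Piecing the relations together gives one ordering: P < T < N < U < S < V < L < M < R < Q.
The 3rd smallest is N.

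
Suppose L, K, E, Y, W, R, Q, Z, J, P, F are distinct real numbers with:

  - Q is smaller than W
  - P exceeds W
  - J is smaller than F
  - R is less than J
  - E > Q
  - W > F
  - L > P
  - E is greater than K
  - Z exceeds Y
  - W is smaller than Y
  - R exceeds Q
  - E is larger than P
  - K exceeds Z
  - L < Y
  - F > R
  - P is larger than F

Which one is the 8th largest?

Chaining the given pairs: Q < R < J < F < W < P < L < Y < Z < K < E.
The 8th largest is F.

F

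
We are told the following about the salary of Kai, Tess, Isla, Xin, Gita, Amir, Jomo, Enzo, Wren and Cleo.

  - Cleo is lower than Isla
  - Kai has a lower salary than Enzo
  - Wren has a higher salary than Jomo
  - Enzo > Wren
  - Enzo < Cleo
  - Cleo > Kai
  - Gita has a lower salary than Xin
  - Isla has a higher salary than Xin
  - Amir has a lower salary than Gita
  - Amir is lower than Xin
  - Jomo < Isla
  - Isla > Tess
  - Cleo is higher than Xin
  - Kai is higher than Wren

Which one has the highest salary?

Jomo is not greatest since Jomo < Isla; Amir is not greatest since Amir < Xin; Wren is not greatest since Wren < Kai; Gita is not greatest since Gita < Xin; Kai is not greatest since Kai < Enzo; Xin is not greatest since Xin < Cleo; Enzo is not greatest since Enzo < Cleo; Tess is not greatest since Tess < Isla; Cleo is not greatest since Cleo < Isla.
Only Isla has nothing above it, so Isla is the highest salary.

Isla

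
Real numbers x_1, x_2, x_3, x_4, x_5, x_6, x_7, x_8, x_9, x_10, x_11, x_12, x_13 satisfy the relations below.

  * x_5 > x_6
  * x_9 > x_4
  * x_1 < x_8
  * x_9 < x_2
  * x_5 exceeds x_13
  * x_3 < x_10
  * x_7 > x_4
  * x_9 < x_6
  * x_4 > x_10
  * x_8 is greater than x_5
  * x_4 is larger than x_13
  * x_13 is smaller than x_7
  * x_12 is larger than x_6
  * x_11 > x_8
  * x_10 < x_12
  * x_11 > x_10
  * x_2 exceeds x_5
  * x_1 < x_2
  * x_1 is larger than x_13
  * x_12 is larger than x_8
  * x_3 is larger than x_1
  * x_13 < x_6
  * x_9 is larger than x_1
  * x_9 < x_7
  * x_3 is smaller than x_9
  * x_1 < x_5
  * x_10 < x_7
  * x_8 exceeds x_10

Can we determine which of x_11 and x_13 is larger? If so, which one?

x_13 < x_1 and x_1 < x_3 give x_13 < x_3.
Then x_3 < x_10 extends the chain to x_10.
With x_10 < x_4: x_13 < x_1 < x_3 < x_10 < x_4.
Then x_4 < x_9 extends the chain to x_9.
Then x_9 < x_6 extends the chain to x_6.
With x_6 < x_5: x_13 < x_1 < x_3 < x_10 < x_4 < x_9 < x_6 < x_5.
With x_5 < x_8: x_13 < x_1 < x_3 < x_10 < x_4 < x_9 < x_6 < x_5 < x_8.
With x_8 < x_11: x_13 < x_1 < x_3 < x_10 < x_4 < x_9 < x_6 < x_5 < x_8 < x_11.
So x_11 is larger.

x_11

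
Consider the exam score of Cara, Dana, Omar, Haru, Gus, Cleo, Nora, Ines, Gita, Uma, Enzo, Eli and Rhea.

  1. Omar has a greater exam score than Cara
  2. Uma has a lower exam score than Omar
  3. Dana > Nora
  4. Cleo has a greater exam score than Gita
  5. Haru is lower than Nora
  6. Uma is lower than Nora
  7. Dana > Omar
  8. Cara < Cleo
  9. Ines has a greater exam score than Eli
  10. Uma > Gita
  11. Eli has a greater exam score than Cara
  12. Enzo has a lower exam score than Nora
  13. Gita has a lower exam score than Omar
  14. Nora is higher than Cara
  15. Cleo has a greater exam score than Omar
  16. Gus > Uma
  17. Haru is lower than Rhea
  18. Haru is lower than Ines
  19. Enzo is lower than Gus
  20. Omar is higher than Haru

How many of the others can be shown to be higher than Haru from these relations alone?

Directly above Haru: Omar, Ines, Nora, Rhea.
One step further: Cleo, Dana (6 so far).
Nothing else is reachable above Haru; 6 in all.

6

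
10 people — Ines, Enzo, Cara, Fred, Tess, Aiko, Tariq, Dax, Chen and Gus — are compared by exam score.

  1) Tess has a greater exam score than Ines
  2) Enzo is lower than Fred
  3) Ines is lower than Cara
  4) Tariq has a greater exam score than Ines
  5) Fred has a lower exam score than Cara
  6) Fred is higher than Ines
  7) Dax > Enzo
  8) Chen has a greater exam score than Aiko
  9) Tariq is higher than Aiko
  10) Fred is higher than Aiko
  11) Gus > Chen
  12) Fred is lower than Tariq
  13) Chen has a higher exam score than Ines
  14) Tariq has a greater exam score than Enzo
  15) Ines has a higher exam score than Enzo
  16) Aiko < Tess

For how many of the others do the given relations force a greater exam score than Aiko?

6

The elements the relations force above Aiko are Chen, Gus, Fred, Cara, Tess, Tariq — no chain reaches any other.
That is 6.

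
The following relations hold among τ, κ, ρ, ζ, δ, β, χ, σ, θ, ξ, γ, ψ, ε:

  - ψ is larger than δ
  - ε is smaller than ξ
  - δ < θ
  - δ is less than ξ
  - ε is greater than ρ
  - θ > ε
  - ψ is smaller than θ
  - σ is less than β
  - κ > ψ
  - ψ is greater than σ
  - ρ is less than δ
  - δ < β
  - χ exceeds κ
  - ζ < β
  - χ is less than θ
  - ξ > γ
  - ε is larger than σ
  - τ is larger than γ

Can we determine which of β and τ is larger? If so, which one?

Following every chain through τ: below τ we get γ.
β is not reached, and no chain runs the other way from β to τ.
So the given relations leave the order of τ and β undetermined.

undetermined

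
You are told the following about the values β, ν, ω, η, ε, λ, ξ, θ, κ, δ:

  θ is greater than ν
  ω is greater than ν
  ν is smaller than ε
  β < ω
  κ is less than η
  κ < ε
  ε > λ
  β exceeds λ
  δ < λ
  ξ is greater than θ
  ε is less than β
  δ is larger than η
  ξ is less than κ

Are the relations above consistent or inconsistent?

Every relation is compatible with ν < θ < ξ < κ < η < δ < λ < ε < β < ω; the set is consistent.

consistent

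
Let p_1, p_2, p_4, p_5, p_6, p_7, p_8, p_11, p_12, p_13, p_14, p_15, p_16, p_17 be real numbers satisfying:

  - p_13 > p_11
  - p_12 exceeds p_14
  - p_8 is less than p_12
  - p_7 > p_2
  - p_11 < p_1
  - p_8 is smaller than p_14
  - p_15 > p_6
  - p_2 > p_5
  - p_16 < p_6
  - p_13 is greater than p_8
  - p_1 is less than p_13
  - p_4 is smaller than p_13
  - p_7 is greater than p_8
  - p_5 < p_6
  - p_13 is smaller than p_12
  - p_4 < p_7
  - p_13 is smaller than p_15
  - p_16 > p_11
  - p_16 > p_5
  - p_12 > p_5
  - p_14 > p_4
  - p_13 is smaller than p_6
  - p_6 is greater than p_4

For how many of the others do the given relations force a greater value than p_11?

6

The elements the relations force above p_11 are p_1, p_13, p_16, p_12, p_6, p_15 — no chain reaches any other.
That is 6.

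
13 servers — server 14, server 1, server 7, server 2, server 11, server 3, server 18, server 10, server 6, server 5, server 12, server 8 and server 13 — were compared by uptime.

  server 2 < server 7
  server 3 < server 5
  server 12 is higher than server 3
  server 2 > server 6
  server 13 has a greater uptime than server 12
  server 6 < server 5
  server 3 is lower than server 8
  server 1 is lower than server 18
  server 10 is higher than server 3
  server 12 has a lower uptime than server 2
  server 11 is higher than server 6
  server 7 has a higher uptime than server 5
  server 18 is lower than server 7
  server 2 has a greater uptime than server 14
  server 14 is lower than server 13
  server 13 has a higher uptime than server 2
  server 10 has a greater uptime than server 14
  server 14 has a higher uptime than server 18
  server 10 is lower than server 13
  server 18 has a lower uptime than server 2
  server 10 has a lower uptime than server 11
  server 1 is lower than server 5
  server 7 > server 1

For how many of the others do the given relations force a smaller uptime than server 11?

6

Directly below server 11: server 6, server 10.
One step further: server 3, server 14 (4 so far).
One step further: server 18 (5 so far).
One step further: server 1 (6 so far).
No other element is forced below server 11 by the given relations, so the count is 6.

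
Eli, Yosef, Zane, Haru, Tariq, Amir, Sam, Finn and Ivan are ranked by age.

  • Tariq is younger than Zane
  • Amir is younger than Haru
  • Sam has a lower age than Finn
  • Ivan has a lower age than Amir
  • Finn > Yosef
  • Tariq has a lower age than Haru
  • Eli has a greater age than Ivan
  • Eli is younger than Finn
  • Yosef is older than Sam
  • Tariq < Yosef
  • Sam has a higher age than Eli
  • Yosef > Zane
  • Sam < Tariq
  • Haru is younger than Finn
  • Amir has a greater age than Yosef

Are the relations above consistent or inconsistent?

Every relation is compatible with Ivan < Eli < Sam < Tariq < Zane < Yosef < Amir < Haru < Finn; the set is consistent.

consistent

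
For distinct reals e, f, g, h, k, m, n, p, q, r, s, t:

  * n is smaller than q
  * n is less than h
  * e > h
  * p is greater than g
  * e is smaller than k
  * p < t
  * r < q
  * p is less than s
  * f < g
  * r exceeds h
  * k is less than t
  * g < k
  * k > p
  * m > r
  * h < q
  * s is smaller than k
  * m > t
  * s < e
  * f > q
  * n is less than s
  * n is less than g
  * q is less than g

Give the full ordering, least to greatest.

The consecutive links are each given: n < h; h < r; r < q; q < f; f < g; g < p; p < s; s < e; e < k; k < t; t < m.

n < h < r < q < f < g < p < s < e < k < t < m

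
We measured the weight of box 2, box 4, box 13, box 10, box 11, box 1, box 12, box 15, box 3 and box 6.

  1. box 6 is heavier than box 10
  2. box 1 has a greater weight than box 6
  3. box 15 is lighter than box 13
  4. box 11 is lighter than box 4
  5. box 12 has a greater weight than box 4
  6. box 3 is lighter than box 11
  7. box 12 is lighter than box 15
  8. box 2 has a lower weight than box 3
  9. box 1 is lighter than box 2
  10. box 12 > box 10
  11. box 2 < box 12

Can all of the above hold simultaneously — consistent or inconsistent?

consistent

Every relation is compatible with box 10 < box 6 < box 1 < box 2 < box 3 < box 11 < box 4 < box 12 < box 15 < box 13; the set is consistent.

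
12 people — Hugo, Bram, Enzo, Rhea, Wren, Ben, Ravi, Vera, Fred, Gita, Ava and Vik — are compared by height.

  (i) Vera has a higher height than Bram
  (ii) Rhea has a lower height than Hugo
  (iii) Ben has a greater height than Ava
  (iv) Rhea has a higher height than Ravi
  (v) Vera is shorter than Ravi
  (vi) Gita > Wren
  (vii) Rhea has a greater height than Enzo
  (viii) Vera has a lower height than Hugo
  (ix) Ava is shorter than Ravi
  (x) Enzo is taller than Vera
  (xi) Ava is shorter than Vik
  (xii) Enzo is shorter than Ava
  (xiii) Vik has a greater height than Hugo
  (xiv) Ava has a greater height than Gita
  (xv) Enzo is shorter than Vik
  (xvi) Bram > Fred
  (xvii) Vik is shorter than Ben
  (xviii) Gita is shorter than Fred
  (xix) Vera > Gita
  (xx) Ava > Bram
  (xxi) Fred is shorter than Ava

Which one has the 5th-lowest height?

Vera

Piecing the relations together gives one ordering: Wren < Gita < Fred < Bram < Vera < Enzo < Ava < Ravi < Rhea < Hugo < Vik < Ben.
Counting 5 from the smallest end gives Vera.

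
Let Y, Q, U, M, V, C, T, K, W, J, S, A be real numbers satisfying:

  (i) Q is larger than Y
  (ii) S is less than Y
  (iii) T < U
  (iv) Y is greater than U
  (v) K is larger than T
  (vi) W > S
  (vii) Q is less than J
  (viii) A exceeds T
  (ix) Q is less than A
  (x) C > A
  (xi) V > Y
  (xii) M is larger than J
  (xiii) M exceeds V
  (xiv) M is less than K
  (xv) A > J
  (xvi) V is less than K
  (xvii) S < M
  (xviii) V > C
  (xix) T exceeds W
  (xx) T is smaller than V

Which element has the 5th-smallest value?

Y

Piecing the relations together gives one ordering: S < W < T < U < Y < Q < J < A < C < V < M < K.
Counting 5 from the smallest end gives Y.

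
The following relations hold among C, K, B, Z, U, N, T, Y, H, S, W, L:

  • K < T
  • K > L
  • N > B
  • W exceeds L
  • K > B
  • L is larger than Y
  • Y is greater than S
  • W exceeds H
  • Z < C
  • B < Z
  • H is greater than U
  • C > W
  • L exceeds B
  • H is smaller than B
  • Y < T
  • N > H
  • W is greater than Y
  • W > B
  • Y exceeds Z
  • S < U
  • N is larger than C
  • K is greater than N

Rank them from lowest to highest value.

The consecutive links are each given: S < U; U < H; H < B; B < Z; Z < Y; Y < L; L < W; W < C; C < N; N < K; K < T.

S < U < H < B < Z < Y < L < W < C < N < K < T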